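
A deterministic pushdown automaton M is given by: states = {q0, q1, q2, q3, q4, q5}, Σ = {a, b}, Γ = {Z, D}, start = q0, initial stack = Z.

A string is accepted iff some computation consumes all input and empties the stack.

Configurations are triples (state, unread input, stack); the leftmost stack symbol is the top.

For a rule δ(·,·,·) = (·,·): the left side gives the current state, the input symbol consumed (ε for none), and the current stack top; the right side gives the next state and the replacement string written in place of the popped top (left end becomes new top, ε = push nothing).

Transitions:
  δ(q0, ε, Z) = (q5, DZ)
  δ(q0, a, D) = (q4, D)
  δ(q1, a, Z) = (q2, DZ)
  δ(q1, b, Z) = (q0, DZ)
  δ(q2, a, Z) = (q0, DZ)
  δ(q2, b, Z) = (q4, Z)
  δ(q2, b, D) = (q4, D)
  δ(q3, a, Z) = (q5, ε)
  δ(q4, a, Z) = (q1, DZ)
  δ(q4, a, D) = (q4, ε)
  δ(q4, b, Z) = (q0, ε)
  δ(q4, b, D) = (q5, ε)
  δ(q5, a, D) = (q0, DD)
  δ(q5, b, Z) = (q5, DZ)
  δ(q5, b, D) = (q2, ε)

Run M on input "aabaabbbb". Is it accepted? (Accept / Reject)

(q0, aabaabbbb, Z)
  ε-move, top Z: go to q5, push DZ → (q5, aabaabbbb, DZ)
  read a, top D: go to q0, push DD → (q0, abaabbbb, DDZ)
  read a, top D: go to q4, push D → (q4, baabbbb, DDZ)
  read b, top D: go to q5, push ε → (q5, aabbbb, DZ)
  read a, top D: go to q0, push DD → (q0, abbbb, DDZ)
  read a, top D: go to q4, push D → (q4, bbbb, DDZ)
  read b, top D: go to q5, push ε → (q5, bbb, DZ)
  read b, top D: go to q2, push ε → (q2, bb, Z)
  read b, top Z: go to q4, push Z → (q4, b, Z)
  read b, top Z: go to q0, push ε → (q0, ε, ε)
All input consumed and the stack is empty.

Accept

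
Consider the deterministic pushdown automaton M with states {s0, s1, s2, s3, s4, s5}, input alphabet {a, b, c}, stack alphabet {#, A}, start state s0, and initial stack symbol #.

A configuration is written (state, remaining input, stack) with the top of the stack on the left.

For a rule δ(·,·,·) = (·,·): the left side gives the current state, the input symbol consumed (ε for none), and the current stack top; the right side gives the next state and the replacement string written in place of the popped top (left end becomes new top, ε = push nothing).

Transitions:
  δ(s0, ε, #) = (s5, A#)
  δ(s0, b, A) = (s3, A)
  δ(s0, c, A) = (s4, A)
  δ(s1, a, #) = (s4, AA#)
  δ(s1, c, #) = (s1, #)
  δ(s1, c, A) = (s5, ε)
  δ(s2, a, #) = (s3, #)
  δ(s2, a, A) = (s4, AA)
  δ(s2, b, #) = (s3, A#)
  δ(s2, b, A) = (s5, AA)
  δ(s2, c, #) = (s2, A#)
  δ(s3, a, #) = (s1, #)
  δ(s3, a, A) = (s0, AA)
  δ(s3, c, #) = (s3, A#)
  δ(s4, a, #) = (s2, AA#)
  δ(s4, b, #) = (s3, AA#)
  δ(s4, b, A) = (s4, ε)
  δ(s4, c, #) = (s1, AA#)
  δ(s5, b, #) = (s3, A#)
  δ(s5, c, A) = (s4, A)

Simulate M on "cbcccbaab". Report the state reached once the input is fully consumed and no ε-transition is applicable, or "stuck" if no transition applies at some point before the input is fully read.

s4

(s0, cbcccbaab, #)
  ε-move, top #: go to s5, push A# → (s5, cbcccbaab, A#)
  read c, top A: go to s4, push A → (s4, bcccbaab, A#)
  read b, top A: go to s4, push ε → (s4, cccbaab, #)
  read c, top #: go to s1, push AA# → (s1, ccbaab, AA#)
  read c, top A: go to s5, push ε → (s5, cbaab, A#)
  read c, top A: go to s4, push A → (s4, baab, A#)
  read b, top A: go to s4, push ε → (s4, aab, #)
  read a, top #: go to s2, push AA# → (s2, ab, AA#)
  read a, top A: go to s4, push AA → (s4, b, AAA#)
  read b, top A: go to s4, push ε → (s4, ε, AA#)
All input consumed; M is in state s4.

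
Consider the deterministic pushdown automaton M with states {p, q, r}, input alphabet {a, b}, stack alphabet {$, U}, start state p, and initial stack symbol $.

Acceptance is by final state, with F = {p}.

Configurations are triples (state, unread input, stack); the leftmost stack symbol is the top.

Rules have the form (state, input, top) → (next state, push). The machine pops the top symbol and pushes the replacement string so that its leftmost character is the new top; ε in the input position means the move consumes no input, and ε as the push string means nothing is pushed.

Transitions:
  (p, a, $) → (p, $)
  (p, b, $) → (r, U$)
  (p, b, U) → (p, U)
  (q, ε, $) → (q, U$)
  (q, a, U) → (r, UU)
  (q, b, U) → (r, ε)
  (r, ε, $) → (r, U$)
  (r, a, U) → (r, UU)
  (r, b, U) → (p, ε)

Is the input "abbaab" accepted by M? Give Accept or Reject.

(p, abbaab, $) ⊢ (p, bbaab, $) ⊢ (r, baab, U$) ⊢ (p, aab, $) ⊢ (p, ab, $) ⊢ (p, b, $) ⊢ (r, ε, U$)
All input consumed; state r ∉ F and no further ε-move applies.

Reject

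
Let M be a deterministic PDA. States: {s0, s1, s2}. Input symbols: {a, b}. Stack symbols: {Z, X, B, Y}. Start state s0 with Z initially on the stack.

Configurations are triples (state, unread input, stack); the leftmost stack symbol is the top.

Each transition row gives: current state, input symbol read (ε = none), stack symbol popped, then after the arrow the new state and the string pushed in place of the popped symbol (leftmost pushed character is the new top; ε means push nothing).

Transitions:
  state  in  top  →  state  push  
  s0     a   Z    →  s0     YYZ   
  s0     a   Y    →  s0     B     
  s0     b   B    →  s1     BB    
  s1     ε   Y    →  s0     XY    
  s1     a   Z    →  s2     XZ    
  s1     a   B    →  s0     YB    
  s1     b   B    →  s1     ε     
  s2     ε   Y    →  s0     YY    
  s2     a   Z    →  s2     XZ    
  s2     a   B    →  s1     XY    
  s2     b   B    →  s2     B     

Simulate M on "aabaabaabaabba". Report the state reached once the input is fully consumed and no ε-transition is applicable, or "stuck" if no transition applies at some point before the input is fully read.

s0

(s0, aabaabaabaabba, Z)
  read a, top Z: go to s0, push YYZ → (s0, abaabaabaabba, YYZ)
  read a, top Y: go to s0, push B → (s0, baabaabaabba, BYZ)
  read b, top B: go to s1, push BB → (s1, aabaabaabba, BBYZ)
  read a, top B: go to s0, push YB → (s0, abaabaabba, YBBYZ)
  read a, top Y: go to s0, push B → (s0, baabaabba, BBBYZ)
  read b, top B: go to s1, push BB → (s1, aabaabba, BBBBYZ)
  read a, top B: go to s0, push YB → (s0, abaabba, YBBBBYZ)
  read a, top Y: go to s0, push B → (s0, baabba, BBBBBYZ)
  read b, top B: go to s1, push BB → (s1, aabba, BBBBBBYZ)
  read a, top B: go to s0, push YB → (s0, abba, YBBBBBBYZ)
  read a, top Y: go to s0, push B → (s0, bba, BBBBBBBYZ)
  read b, top B: go to s1, push BB → (s1, ba, BBBBBBBBYZ)
  read b, top B: go to s1, push ε → (s1, a, BBBBBBBYZ)
  read a, top B: go to s0, push YB → (s0, ε, YBBBBBBBYZ)
All input consumed; M is in state s0.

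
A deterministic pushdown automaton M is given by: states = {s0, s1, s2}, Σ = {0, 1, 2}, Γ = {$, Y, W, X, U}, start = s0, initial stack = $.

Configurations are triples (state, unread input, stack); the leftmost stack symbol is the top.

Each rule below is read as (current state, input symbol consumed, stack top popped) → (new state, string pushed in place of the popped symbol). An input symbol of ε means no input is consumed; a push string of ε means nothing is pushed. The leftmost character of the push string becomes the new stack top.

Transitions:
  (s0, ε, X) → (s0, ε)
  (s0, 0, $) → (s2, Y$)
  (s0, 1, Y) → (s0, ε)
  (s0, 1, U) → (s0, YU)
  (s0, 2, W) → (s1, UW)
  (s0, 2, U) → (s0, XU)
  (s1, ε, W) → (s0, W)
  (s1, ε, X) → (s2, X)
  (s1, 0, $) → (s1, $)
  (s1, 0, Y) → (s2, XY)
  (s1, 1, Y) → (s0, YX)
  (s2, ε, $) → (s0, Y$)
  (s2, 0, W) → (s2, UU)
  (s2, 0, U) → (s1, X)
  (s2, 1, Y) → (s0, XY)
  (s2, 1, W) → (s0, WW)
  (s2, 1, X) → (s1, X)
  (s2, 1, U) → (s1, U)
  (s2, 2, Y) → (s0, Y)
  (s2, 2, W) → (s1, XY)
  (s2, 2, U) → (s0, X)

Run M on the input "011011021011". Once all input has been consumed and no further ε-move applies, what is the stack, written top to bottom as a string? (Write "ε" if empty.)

$

(s0, 011011021011, $)
  read 0, top $: go to s2, push Y$ → (s2, 11011021011, Y$)
  read 1, top Y: go to s0, push XY → (s0, 1011021011, XY$)
  ε-move, top X: go to s0, push ε → (s0, 1011021011, Y$)
  read 1, top Y: go to s0, push ε → (s0, 011021011, $)
  read 0, top $: go to s2, push Y$ → (s2, 11021011, Y$)
  read 1, top Y: go to s0, push XY → (s0, 1021011, XY$)
  ε-move, top X: go to s0, push ε → (s0, 1021011, Y$)
  read 1, top Y: go to s0, push ε → (s0, 021011, $)
  read 0, top $: go to s2, push Y$ → (s2, 21011, Y$)
  read 2, top Y: go to s0, push Y → (s0, 1011, Y$)
  read 1, top Y: go to s0, push ε → (s0, 011, $)
  read 0, top $: go to s2, push Y$ → (s2, 11, Y$)
  read 1, top Y: go to s0, push XY → (s0, 1, XY$)
  ε-move, top X: go to s0, push ε → (s0, 1, Y$)
  read 1, top Y: go to s0, push ε → (s0, ε, $)
All input consumed in state s0 with stack $.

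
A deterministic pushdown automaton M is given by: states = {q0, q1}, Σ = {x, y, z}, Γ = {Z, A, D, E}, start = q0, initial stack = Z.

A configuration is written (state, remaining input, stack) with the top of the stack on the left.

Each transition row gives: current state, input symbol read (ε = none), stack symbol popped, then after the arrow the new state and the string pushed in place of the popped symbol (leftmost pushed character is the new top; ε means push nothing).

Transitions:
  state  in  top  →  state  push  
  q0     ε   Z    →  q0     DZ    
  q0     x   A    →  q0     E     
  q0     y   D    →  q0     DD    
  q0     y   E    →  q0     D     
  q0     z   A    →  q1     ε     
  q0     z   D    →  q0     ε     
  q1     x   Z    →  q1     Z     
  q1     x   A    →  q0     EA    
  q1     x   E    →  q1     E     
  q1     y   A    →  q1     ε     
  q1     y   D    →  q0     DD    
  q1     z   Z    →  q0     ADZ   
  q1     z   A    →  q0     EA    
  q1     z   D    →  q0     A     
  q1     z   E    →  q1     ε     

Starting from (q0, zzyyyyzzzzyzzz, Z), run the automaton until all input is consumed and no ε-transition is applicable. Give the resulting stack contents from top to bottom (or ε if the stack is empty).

DZ

(q0, zzyyyyzzzzyzzz, Z)
  ε-move, top Z: go to q0, push DZ → (q0, zzyyyyzzzzyzzz, DZ)
  read z, top D: go to q0, push ε → (q0, zyyyyzzzzyzzz, Z)
  ε-move, top Z: go to q0, push DZ → (q0, zyyyyzzzzyzzz, DZ)
  read z, top D: go to q0, push ε → (q0, yyyyzzzzyzzz, Z)
  ε-move, top Z: go to q0, push DZ → (q0, yyyyzzzzyzzz, DZ)
  read y, top D: go to q0, push DD → (q0, yyyzzzzyzzz, DDZ)
  read y, top D: go to q0, push DD → (q0, yyzzzzyzzz, DDDZ)
  read y, top D: go to q0, push DD → (q0, yzzzzyzzz, DDDDZ)
  read y, top D: go to q0, push DD → (q0, zzzzyzzz, DDDDDZ)
  read z, top D: go to q0, push ε → (q0, zzzyzzz, DDDDZ)
  read z, top D: go to q0, push ε → (q0, zzyzzz, DDDZ)
  read z, top D: go to q0, push ε → (q0, zyzzz, DDZ)
  read z, top D: go to q0, push ε → (q0, yzzz, DZ)
  read y, top D: go to q0, push DD → (q0, zzz, DDZ)
  read z, top D: go to q0, push ε → (q0, zz, DZ)
  read z, top D: go to q0, push ε → (q0, z, Z)
  ε-move, top Z: go to q0, push DZ → (q0, z, DZ)
  read z, top D: go to q0, push ε → (q0, ε, Z)
  ε-move, top Z: go to q0, push DZ → (q0, ε, DZ)
All input consumed in state q0 with stack DZ.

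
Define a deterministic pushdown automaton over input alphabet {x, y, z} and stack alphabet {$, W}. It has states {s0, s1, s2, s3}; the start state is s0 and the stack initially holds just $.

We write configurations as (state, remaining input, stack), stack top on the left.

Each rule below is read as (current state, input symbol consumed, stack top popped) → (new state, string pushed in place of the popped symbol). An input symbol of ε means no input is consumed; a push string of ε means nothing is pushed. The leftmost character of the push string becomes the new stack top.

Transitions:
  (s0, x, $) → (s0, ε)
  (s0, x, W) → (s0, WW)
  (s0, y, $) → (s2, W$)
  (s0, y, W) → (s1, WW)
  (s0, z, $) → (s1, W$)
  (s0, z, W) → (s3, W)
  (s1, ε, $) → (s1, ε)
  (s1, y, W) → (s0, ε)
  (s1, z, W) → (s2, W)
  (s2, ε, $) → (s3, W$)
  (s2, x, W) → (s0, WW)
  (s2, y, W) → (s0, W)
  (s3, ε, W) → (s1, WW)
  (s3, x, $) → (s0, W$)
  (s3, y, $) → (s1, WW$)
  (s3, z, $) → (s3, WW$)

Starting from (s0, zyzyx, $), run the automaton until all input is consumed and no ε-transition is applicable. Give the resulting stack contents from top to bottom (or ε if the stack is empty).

(s0, zyzyx, $) ⊢ (s1, yzyx, W$) ⊢ (s0, zyx, $) ⊢ (s1, yx, W$) ⊢ (s0, x, $) ⊢ (s0, ε, ε)
All input consumed in state s0 with stack ε.

ε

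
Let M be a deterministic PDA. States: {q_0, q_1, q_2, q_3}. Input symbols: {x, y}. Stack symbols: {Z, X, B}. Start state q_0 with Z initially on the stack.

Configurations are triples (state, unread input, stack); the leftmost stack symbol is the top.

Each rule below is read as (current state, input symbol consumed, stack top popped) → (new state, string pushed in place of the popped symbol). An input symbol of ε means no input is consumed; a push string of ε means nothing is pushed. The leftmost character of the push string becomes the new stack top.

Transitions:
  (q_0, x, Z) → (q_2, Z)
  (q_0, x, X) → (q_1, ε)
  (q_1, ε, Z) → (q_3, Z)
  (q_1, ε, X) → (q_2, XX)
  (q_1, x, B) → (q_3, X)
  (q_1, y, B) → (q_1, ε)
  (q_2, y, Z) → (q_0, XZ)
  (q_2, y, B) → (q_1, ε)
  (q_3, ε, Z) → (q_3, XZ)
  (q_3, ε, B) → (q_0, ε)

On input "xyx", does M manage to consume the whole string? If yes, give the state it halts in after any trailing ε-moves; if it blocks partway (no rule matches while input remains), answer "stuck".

q_3

(q_0, xyx, Z) ⊢ (q_2, yx, Z) ⊢ (q_0, x, XZ) ⊢ (q_1, ε, Z) ⊢ (q_3, ε, Z) ⊢ (q_3, ε, XZ)
All input consumed; M is in state q_3.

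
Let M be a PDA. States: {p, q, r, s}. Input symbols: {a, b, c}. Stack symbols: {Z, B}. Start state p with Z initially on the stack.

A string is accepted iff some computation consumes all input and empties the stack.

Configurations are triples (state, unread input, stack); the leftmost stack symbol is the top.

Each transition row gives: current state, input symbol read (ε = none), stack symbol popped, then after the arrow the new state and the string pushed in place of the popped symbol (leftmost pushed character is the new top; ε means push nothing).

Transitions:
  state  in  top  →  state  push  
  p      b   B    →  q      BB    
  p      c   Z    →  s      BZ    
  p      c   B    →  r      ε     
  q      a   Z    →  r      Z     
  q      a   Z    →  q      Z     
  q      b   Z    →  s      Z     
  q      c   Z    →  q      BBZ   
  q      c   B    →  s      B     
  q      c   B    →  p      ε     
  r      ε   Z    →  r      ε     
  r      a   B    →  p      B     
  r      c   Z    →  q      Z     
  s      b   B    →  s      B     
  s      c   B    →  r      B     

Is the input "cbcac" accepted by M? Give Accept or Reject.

One accepting computation: (p, cbcac, Z) ⊢ (s, bcac, BZ) ⊢ (s, cac, BZ) ⊢ (r, ac, BZ) ⊢ (p, c, BZ) ⊢ (r, ε, Z) ⊢ (r, ε, ε)
All input consumed and the stack is empty.

Accept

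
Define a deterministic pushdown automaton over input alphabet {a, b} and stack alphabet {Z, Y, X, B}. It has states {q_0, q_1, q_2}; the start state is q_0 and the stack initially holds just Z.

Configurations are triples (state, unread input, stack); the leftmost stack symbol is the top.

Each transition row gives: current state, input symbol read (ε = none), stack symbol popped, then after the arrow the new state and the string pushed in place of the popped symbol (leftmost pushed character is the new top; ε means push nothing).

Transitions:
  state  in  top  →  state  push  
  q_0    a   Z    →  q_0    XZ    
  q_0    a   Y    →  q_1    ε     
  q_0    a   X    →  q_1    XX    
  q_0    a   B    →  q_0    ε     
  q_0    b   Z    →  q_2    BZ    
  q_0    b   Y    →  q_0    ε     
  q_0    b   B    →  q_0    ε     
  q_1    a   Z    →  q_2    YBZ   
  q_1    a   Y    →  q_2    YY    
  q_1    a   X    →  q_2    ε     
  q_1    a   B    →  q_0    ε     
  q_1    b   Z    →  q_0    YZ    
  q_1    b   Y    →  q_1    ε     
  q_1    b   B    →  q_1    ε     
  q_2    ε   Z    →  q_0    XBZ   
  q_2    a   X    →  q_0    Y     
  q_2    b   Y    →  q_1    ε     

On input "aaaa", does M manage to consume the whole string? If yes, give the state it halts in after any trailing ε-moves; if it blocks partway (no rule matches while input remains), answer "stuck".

(q_0, aaaa, Z) ⊢ (q_0, aaa, XZ) ⊢ (q_1, aa, XXZ) ⊢ (q_2, a, XZ) ⊢ (q_0, ε, YZ)
All input consumed; M is in state q_0.

q_0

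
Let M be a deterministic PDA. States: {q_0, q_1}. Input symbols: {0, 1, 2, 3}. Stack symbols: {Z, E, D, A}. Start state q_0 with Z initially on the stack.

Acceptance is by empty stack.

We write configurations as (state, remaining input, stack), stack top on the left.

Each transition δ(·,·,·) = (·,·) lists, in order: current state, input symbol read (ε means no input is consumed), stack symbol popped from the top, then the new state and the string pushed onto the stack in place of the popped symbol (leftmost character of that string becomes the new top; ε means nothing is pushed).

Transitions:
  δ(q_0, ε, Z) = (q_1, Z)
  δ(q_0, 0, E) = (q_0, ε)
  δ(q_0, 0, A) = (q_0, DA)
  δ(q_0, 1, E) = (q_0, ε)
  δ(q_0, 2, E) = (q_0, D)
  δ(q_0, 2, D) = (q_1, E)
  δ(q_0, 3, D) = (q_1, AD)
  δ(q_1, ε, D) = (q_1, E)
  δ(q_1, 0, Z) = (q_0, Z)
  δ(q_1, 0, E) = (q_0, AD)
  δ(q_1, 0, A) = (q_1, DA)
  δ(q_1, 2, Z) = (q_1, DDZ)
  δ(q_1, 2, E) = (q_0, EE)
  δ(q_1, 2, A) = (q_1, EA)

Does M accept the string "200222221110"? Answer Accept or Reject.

Reject

(q_0, 200222221110, Z) ⊢ (q_1, 200222221110, Z) ⊢ (q_1, 00222221110, DDZ) ⊢ (q_1, 00222221110, EDZ) ⊢ (q_0, 0222221110, ADDZ) ⊢ (q_0, 222221110, DADDZ) ⊢ (q_1, 22221110, EADDZ) ⊢ (q_0, 2221110, EEADDZ) ⊢ (q_0, 221110, DEADDZ) ⊢ (q_1, 21110, EEADDZ) ⊢ (q_0, 1110, EEEADDZ) ⊢ (q_0, 110, EEADDZ) ⊢ (q_0, 10, EADDZ) ⊢ (q_0, 0, ADDZ) ⊢ (q_0, ε, DADDZ)
All input consumed; stack is DADDZ, not empty, and no further ε-move applies.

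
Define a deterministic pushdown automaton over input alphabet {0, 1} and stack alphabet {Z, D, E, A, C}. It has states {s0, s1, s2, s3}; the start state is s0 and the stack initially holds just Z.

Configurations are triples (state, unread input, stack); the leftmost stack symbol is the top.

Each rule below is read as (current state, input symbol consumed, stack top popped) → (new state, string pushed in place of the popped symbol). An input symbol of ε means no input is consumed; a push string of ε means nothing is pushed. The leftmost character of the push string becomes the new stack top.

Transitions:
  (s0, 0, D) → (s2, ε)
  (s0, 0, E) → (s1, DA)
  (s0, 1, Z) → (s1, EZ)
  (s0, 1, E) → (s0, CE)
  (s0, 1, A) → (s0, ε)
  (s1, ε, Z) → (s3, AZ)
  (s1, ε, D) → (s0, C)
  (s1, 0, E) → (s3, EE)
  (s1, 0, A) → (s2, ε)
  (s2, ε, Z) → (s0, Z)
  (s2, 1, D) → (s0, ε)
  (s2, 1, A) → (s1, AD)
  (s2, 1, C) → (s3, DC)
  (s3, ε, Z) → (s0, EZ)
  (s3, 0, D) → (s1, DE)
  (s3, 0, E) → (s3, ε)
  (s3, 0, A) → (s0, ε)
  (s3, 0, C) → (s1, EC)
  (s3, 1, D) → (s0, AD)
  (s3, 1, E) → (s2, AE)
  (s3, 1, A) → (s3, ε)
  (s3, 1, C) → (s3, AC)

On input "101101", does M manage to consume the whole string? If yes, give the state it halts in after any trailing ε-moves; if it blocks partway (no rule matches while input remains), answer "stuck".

(s0, 101101, Z)
  read 1, top Z: go to s1, push EZ → (s1, 01101, EZ)
  read 0, top E: go to s3, push EE → (s3, 1101, EEZ)
  read 1, top E: go to s2, push AE → (s2, 101, AEEZ)
  read 1, top A: go to s1, push AD → (s1, 01, ADEEZ)
  read 0, top A: go to s2, push ε → (s2, 1, DEEZ)
  read 1, top D: go to s0, push ε → (s0, ε, EEZ)
All input consumed; M is in state s0.

s0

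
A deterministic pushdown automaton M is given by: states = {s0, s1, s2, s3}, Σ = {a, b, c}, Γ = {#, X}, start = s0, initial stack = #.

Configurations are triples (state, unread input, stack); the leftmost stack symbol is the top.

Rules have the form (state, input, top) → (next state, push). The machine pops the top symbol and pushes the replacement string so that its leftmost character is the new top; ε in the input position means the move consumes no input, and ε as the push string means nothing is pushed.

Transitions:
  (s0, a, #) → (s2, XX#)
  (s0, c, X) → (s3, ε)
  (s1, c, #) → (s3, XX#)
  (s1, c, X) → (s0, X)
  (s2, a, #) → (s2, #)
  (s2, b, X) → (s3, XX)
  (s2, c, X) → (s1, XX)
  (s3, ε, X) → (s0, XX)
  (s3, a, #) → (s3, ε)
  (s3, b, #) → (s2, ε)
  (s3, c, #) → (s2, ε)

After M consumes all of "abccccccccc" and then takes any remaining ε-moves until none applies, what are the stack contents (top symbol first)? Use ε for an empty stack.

XXXX#

(s0, abccccccccc, #)
  read a, top #: go to s2, push XX# → (s2, bccccccccc, XX#)
  read b, top X: go to s3, push XX → (s3, ccccccccc, XXX#)
  ε-move, top X: go to s0, push XX → (s0, ccccccccc, XXXX#)
  read c, top X: go to s3, push ε → (s3, cccccccc, XXX#)
  ε-move, top X: go to s0, push XX → (s0, cccccccc, XXXX#)
  read c, top X: go to s3, push ε → (s3, ccccccc, XXX#)
  ε-move, top X: go to s0, push XX → (s0, ccccccc, XXXX#)
  read c, top X: go to s3, push ε → (s3, cccccc, XXX#)
  ε-move, top X: go to s0, push XX → (s0, cccccc, XXXX#)
  read c, top X: go to s3, push ε → (s3, ccccc, XXX#)
  ε-move, top X: go to s0, push XX → (s0, ccccc, XXXX#)
  read c, top X: go to s3, push ε → (s3, cccc, XXX#)
  ε-move, top X: go to s0, push XX → (s0, cccc, XXXX#)
  read c, top X: go to s3, push ε → (s3, ccc, XXX#)
  ε-move, top X: go to s0, push XX → (s0, ccc, XXXX#)
  read c, top X: go to s3, push ε → (s3, cc, XXX#)
  ε-move, top X: go to s0, push XX → (s0, cc, XXXX#)
  read c, top X: go to s3, push ε → (s3, c, XXX#)
  ε-move, top X: go to s0, push XX → (s0, c, XXXX#)
  read c, top X: go to s3, push ε → (s3, ε, XXX#)
  ε-move, top X: go to s0, push XX → (s0, ε, XXXX#)
All input consumed in state s0 with stack XXXX#.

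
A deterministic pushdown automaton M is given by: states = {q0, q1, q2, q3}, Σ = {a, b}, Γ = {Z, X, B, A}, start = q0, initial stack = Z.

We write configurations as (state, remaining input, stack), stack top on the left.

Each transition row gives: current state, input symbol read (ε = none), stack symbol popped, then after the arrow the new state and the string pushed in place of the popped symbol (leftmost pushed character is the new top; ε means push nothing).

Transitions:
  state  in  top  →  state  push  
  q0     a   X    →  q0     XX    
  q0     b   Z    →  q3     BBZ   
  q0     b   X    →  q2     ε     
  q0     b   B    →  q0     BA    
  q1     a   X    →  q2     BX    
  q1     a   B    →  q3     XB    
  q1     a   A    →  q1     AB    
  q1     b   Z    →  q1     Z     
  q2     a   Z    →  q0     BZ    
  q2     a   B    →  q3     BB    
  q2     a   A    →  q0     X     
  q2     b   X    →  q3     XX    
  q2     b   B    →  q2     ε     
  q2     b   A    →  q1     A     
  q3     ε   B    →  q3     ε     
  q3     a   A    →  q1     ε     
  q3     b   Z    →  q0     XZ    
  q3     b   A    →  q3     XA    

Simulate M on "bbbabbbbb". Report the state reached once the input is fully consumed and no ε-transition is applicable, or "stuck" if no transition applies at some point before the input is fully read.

q0

(q0, bbbabbbbb, Z) ⊢ (q3, bbabbbbb, BBZ) ⊢ (q3, bbabbbbb, BZ) ⊢ (q3, bbabbbbb, Z) ⊢ (q0, babbbbb, XZ) ⊢ (q2, abbbbb, Z) ⊢ (q0, bbbbb, BZ) ⊢ (q0, bbbb, BAZ) ⊢ (q0, bbb, BAAZ) ⊢ (q0, bb, BAAAZ) ⊢ (q0, b, BAAAAZ) ⊢ (q0, ε, BAAAAAZ)
All input consumed; M is in state q0.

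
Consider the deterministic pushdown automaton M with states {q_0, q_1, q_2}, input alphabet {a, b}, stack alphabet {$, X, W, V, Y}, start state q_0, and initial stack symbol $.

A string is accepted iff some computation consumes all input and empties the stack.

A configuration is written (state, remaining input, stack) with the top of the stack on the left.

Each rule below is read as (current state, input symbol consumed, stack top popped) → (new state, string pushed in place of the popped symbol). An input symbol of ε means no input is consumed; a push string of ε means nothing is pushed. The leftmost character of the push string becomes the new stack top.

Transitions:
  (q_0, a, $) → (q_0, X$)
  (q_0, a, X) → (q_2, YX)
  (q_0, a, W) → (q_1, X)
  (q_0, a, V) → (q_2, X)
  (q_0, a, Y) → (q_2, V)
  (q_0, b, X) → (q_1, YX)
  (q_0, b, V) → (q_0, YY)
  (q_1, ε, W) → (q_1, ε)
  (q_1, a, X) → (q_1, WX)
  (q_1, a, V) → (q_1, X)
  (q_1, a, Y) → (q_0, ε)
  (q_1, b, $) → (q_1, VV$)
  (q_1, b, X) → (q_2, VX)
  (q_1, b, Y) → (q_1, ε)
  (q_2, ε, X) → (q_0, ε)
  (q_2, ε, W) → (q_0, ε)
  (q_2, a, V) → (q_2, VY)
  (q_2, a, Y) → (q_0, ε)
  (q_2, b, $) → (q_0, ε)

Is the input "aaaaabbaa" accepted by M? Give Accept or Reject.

Reject

(q_0, aaaaabbaa, $) ⊢ (q_0, aaaabbaa, X$) ⊢ (q_2, aaabbaa, YX$) ⊢ (q_0, aabbaa, X$) ⊢ (q_2, abbaa, YX$) ⊢ (q_0, bbaa, X$) ⊢ (q_1, baa, YX$) ⊢ (q_1, aa, X$) ⊢ (q_1, a, WX$) ⊢ (q_1, a, X$) ⊢ (q_1, ε, WX$) ⊢ (q_1, ε, X$)
All input consumed; stack is X$, not empty, and no further ε-move applies.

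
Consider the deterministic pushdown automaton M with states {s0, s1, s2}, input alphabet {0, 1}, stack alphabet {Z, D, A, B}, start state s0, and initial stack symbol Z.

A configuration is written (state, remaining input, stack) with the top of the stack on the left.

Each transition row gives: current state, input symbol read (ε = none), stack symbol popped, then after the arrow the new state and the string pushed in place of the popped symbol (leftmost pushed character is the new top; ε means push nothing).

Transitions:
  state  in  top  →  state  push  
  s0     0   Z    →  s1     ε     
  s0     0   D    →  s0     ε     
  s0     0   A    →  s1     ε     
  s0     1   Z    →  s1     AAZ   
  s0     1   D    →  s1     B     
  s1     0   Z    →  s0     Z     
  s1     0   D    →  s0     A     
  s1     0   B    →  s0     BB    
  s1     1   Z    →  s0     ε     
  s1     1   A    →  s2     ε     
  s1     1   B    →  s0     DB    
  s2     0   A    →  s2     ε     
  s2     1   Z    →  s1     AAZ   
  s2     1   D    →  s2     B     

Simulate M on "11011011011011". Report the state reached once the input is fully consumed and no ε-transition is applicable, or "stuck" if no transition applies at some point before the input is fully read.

(s0, 11011011011011, Z) ⊢ (s1, 1011011011011, AAZ) ⊢ (s2, 011011011011, AZ) ⊢ (s2, 11011011011, Z) ⊢ (s1, 1011011011, AAZ) ⊢ (s2, 011011011, AZ) ⊢ (s2, 11011011, Z) ⊢ (s1, 1011011, AAZ) ⊢ (s2, 011011, AZ) ⊢ (s2, 11011, Z) ⊢ (s1, 1011, AAZ) ⊢ (s2, 011, AZ) ⊢ (s2, 11, Z) ⊢ (s1, 1, AAZ) ⊢ (s2, ε, AZ)
All input consumed; M is in state s2.

s2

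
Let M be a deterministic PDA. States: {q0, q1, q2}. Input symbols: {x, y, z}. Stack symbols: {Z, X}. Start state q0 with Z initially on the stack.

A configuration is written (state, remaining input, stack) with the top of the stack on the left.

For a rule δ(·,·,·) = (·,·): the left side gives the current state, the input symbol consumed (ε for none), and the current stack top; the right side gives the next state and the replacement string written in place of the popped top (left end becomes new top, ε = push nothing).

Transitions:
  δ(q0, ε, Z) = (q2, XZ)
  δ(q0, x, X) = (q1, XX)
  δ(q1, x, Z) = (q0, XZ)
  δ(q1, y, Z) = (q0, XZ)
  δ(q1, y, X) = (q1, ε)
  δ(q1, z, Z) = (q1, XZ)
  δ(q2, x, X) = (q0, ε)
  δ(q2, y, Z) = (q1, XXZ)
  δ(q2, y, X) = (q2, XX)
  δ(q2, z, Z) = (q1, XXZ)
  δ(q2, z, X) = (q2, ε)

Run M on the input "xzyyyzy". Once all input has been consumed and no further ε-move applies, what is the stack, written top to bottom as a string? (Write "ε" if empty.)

(q0, xzyyyzy, Z)
  ε-move, top Z: go to q2, push XZ → (q2, xzyyyzy, XZ)
  read x, top X: go to q0, push ε → (q0, zyyyzy, Z)
  ε-move, top Z: go to q2, push XZ → (q2, zyyyzy, XZ)
  read z, top X: go to q2, push ε → (q2, yyyzy, Z)
  read y, top Z: go to q1, push XXZ → (q1, yyzy, XXZ)
  read y, top X: go to q1, push ε → (q1, yzy, XZ)
  read y, top X: go to q1, push ε → (q1, zy, Z)
  read z, top Z: go to q1, push XZ → (q1, y, XZ)
  read y, top X: go to q1, push ε → (q1, ε, Z)
All input consumed in state q1 with stack Z.

Z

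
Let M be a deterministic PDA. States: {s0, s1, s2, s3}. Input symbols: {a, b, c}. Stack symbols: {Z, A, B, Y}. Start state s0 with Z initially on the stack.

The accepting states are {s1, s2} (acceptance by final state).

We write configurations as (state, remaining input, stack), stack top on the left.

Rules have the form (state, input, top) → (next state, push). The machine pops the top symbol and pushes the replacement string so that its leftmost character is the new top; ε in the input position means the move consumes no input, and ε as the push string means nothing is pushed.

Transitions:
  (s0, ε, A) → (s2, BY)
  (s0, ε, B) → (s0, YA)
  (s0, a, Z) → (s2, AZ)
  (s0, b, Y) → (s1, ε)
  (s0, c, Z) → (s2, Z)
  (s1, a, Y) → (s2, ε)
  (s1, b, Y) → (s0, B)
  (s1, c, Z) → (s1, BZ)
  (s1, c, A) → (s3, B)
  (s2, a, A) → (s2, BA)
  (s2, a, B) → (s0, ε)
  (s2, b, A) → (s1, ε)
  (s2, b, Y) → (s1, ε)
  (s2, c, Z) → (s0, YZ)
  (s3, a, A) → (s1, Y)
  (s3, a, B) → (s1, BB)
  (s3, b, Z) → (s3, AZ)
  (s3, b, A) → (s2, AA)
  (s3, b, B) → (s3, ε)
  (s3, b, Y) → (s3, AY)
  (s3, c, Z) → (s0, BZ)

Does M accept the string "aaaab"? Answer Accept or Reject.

Accept

(s0, aaaab, Z) ⊢ (s2, aaab, AZ) ⊢ (s2, aab, BAZ) ⊢ (s0, ab, AZ) ⊢ (s2, ab, BYZ) ⊢ (s0, b, YZ) ⊢ (s1, ε, Z)
All input consumed; state s1 ∈ F.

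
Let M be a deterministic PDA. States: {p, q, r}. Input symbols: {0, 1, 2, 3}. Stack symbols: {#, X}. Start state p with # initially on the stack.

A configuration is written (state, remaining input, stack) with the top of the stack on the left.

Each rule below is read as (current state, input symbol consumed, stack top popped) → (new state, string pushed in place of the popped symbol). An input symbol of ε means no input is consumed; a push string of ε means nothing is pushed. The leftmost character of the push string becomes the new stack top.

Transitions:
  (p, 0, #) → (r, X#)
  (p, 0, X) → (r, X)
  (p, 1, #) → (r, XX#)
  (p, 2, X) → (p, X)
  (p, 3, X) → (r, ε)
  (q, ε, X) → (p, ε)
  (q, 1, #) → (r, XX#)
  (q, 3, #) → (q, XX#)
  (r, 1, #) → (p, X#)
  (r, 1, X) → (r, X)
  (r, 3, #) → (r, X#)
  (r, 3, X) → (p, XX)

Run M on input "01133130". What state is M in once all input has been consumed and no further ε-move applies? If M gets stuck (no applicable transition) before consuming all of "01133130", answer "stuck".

r

(p, 01133130, #)
  read 0, top #: go to r, push X# → (r, 1133130, X#)
  read 1, top X: go to r, push X → (r, 133130, X#)
  read 1, top X: go to r, push X → (r, 33130, X#)
  read 3, top X: go to p, push XX → (p, 3130, XX#)
  read 3, top X: go to r, push ε → (r, 130, X#)
  read 1, top X: go to r, push X → (r, 30, X#)
  read 3, top X: go to p, push XX → (p, 0, XX#)
  read 0, top X: go to r, push X → (r, ε, XX#)
All input consumed; M is in state r.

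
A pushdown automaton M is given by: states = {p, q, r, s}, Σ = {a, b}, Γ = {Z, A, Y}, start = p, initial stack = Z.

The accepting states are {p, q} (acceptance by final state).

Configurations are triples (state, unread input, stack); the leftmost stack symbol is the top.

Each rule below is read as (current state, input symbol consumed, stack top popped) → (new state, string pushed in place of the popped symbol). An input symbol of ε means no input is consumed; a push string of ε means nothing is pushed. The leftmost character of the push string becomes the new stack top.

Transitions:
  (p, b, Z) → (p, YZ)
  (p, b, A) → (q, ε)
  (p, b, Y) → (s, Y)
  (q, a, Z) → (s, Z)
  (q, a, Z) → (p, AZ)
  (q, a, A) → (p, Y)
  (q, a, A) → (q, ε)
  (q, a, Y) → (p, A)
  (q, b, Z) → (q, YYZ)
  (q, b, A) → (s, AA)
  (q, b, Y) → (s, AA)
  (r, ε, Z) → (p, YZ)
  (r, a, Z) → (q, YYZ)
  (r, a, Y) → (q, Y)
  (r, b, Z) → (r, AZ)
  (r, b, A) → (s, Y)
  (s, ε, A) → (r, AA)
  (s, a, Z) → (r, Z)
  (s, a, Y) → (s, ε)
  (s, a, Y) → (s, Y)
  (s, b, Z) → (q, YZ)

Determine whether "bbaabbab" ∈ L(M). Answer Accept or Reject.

Accept

One accepting computation: (p, bbaabbab, Z) ⊢ (p, baabbab, YZ) ⊢ (s, aabbab, YZ) ⊢ (s, abbab, Z) ⊢ (r, bbab, Z) ⊢ (r, bab, AZ) ⊢ (s, ab, YZ) ⊢ (s, b, Z) ⊢ (q, ε, YZ)
All input consumed and state q ∈ F.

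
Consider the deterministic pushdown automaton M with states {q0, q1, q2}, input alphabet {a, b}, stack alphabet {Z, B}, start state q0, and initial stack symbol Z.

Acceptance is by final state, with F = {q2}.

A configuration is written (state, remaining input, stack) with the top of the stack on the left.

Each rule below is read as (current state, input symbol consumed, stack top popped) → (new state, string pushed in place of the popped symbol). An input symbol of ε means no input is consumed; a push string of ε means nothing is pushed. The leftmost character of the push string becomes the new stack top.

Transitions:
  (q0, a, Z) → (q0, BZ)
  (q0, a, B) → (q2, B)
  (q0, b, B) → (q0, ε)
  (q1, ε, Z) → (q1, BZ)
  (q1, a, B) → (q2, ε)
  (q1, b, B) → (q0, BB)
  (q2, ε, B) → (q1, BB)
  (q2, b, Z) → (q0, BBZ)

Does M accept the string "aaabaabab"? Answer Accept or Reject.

Reject

(q0, aaabaabab, Z)
  read a, top Z: go to q0, push BZ → (q0, aabaabab, BZ)
  read a, top B: go to q2, push B → (q2, abaabab, BZ)
  ε-move, top B: go to q1, push BB → (q1, abaabab, BBZ)
  read a, top B: go to q2, push ε → (q2, baabab, BZ)
  ε-move, top B: go to q1, push BB → (q1, baabab, BBZ)
  read b, top B: go to q0, push BB → (q0, aabab, BBBZ)
  read a, top B: go to q2, push B → (q2, abab, BBBZ)
  ε-move, top B: go to q1, push BB → (q1, abab, BBBBZ)
  read a, top B: go to q2, push ε → (q2, bab, BBBZ)
  ε-move, top B: go to q1, push BB → (q1, bab, BBBBZ)
  read b, top B: go to q0, push BB → (q0, ab, BBBBBZ)
  read a, top B: go to q2, push B → (q2, b, BBBBBZ)
  ε-move, top B: go to q1, push BB → (q1, b, BBBBBBZ)
  read b, top B: go to q0, push BB → (q0, ε, BBBBBBBZ)
All input consumed; state q0 ∉ F and no further ε-move applies.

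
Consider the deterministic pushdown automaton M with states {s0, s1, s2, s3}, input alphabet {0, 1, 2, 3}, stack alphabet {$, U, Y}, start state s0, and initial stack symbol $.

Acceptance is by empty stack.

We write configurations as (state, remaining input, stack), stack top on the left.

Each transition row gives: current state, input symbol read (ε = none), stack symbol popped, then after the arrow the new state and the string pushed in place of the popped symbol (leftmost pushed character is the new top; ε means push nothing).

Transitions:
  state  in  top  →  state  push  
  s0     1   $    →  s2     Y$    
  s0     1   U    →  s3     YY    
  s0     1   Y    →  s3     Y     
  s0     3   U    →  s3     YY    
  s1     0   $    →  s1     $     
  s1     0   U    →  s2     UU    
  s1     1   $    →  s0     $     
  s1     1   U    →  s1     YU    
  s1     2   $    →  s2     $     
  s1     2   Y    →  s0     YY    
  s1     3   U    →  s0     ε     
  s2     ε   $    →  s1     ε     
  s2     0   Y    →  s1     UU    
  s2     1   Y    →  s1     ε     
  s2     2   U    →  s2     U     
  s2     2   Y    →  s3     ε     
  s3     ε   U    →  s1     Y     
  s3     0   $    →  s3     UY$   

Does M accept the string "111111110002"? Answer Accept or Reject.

(s0, 111111110002, $)
  read 1, top $: go to s2, push Y$ → (s2, 11111110002, Y$)
  read 1, top Y: go to s1, push ε → (s1, 1111110002, $)
  read 1, top $: go to s0, push $ → (s0, 111110002, $)
  read 1, top $: go to s2, push Y$ → (s2, 11110002, Y$)
  read 1, top Y: go to s1, push ε → (s1, 1110002, $)
  read 1, top $: go to s0, push $ → (s0, 110002, $)
  read 1, top $: go to s2, push Y$ → (s2, 10002, Y$)
  read 1, top Y: go to s1, push ε → (s1, 0002, $)
  read 0, top $: go to s1, push $ → (s1, 002, $)
  read 0, top $: go to s1, push $ → (s1, 02, $)
  read 0, top $: go to s1, push $ → (s1, 2, $)
  read 2, top $: go to s2, push $ → (s2, ε, $)
  ε-move, top $: go to s1, push ε → (s1, ε, ε)
All input consumed and the stack is empty.

Accept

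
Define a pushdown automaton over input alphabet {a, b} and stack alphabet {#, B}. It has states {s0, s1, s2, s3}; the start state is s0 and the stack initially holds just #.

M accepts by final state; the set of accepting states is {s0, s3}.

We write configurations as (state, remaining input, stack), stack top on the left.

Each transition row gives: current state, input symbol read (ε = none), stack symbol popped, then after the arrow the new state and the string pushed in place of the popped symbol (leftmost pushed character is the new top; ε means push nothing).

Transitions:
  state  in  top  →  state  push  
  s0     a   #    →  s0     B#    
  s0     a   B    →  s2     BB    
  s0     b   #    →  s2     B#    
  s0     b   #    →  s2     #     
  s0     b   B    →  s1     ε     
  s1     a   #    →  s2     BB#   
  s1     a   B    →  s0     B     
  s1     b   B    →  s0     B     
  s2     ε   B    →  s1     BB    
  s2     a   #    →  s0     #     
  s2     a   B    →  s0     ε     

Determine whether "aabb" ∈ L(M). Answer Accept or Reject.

No computation consumes all input and reaches a final state.

Reject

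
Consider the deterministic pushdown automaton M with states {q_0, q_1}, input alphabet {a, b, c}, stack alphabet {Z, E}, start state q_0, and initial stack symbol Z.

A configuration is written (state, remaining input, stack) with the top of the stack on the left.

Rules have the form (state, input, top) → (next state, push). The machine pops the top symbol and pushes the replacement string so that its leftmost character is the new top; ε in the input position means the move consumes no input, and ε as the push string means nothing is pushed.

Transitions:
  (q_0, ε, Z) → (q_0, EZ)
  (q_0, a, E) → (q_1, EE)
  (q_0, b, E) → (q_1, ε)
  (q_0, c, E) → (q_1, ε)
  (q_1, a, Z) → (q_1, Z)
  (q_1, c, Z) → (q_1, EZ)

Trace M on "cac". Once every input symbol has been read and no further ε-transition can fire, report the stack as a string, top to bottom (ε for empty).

EZ

(q_0, cac, Z) ⊢ (q_0, cac, EZ) ⊢ (q_1, ac, Z) ⊢ (q_1, c, Z) ⊢ (q_1, ε, EZ)
All input consumed in state q_1 with stack EZ.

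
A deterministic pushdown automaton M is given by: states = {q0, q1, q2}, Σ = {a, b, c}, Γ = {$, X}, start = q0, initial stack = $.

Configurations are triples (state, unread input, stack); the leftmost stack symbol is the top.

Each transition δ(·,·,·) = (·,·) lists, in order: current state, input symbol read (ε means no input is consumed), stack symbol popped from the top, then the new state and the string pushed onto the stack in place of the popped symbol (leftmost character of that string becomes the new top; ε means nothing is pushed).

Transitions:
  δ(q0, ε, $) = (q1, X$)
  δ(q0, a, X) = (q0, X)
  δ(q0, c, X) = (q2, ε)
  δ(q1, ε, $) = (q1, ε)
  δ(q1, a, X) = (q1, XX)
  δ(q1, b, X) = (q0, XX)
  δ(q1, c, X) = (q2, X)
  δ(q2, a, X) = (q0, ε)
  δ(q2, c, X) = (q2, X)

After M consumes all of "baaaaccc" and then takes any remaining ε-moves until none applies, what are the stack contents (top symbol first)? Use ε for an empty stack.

X$

(q0, baaaaccc, $) ⊢ (q1, baaaaccc, X$) ⊢ (q0, aaaaccc, XX$) ⊢ (q0, aaaccc, XX$) ⊢ (q0, aaccc, XX$) ⊢ (q0, accc, XX$) ⊢ (q0, ccc, XX$) ⊢ (q2, cc, X$) ⊢ (q2, c, X$) ⊢ (q2, ε, X$)
All input consumed in state q2 with stack X$.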